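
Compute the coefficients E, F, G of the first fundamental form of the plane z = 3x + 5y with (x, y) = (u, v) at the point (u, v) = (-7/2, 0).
E = 10;  F = 15;  G = 26

Partials: r_u = (1, 0, 3), r_v = (0, 1, 5). As functions of (u, v):
  E = r_u · r_u = 10,
  F = r_u · r_v = 15,
  G = r_v · r_v = 26.
Evaluating at (u, v) = (-7/2, 0): E = 10, F = 15, G = 26.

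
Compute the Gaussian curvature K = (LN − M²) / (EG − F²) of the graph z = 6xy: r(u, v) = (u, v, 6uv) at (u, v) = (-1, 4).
K = -36/375769

Coefficients of the first fundamental form: E = 36*v^2 + 1, F = 36*u*v, G = 36*u^2 + 1.
Coefficients of the second fundamental form: L = 0, M = 6/sqrt(36*u^2 + 36*v^2 + 1), N = 0.
Assemble K = (LN − M²)/(EG − F²) = -36/(1296*u^4 + 2592*u^2*v^2 + 72*u^2 + 1296*v^4 + 72*v^2 + 1). At (u, v) = (-1, 4): K = -36/375769.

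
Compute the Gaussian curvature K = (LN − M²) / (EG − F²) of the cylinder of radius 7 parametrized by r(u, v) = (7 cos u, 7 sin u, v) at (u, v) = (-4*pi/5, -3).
K = 0

Coefficients of the first fundamental form: E = 49, F = 0, G = 1.
Coefficients of the second fundamental form: L = -7, M = 0, N = 0.
Assemble K = (LN − M²)/(EG − F²) = 0. At (u, v) = (-4*pi/5, -3): K = 0.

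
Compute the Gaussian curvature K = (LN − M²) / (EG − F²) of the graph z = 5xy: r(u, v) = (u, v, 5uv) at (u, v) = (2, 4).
K = -25/251001

Coefficients of the first fundamental form: E = 25*v^2 + 1, F = 25*u*v, G = 25*u^2 + 1.
Coefficients of the second fundamental form: L = 0, M = 5/sqrt(25*u^2 + 25*v^2 + 1), N = 0.
Assemble K = (LN − M²)/(EG − F²) = -25/(625*u^4 + 1250*u^2*v^2 + 50*u^2 + 625*v^4 + 50*v^2 + 1). At (u, v) = (2, 4): K = -25/251001.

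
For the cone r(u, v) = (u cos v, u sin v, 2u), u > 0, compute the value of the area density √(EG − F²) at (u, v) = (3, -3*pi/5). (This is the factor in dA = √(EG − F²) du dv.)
√(EG − F²)|_{(3, -3*pi/5)} = 3*sqrt(5)

E = 5, F = 0, G = u^2, so EG − F² = 5*u^2. Taking the positive square root: √(EG − F²) = sqrt(5)*Abs(u). At (u, v) = (3, -3*pi/5): 3*sqrt(5).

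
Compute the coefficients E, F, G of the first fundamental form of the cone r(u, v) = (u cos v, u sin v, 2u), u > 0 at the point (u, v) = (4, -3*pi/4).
E = 5;  F = 0;  G = 16

Partials: r_u = (cos(v), sin(v), 2), r_v = (-u*sin(v), u*cos(v), 0). As functions of (u, v):
  E = r_u · r_u = 5,
  F = r_u · r_v = 0,
  G = r_v · r_v = u^2.
Evaluating at (u, v) = (4, -3*pi/4): E = 5, F = 0, G = 16.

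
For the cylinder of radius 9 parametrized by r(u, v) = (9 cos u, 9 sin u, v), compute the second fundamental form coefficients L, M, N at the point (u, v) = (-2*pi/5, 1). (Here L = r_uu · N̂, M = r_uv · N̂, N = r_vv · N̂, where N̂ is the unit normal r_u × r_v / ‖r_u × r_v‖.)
L = -9;  M = 0;  N = 0

Compute the unit normal N̂(u, v) = (cos(u), sin(u), 0), and the second partials r_uu, r_uv, r_vv. Take dot products:
  L(u, v) = r_uu · N̂ = -9,
  M(u, v) = r_uv · N̂ = 0,
  N(u, v) = r_vv · N̂ = 0.
Evaluating at (u, v) = (-2*pi/5, 1):
  L = -9, M = 0, N = 0.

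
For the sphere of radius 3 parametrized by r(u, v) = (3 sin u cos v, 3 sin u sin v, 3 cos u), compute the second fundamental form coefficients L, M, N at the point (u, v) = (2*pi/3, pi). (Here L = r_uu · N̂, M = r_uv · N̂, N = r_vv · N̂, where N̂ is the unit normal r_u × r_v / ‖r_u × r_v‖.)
L = -3;  M = 0;  N = -9/4

Compute the unit normal N̂(u, v) = (sin(u)^2*cos(v)/Abs(sin(u)), sin(u)^2*sin(v)/Abs(sin(u)), sin(2*u)/(2*Abs(sin(u)))), and the second partials r_uu, r_uv, r_vv. Take dot products:
  L(u, v) = r_uu · N̂ = -3*sin(u)/Abs(sin(u)),
  M(u, v) = r_uv · N̂ = 0,
  N(u, v) = r_vv · N̂ = -3*sin(u)^3/Abs(sin(u)).
Evaluating at (u, v) = (2*pi/3, pi):
  L = -3, M = 0, N = -9/4.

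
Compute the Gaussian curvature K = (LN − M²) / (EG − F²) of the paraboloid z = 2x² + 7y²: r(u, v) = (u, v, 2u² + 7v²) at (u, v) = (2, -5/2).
K = 14/416025

Coefficients of the first fundamental form: E = 16*u^2 + 1, F = 56*u*v, G = 196*v^2 + 1.
Coefficients of the second fundamental form: L = 4/sqrt(16*u^2 + 196*v^2 + 1), M = 0, N = 14/sqrt(16*u^2 + 196*v^2 + 1).
Assemble K = (LN − M²)/(EG − F²) = 56/(256*u^4 + 6272*u^2*v^2 + 32*u^2 + 38416*v^4 + 392*v^2 + 1). At (u, v) = (2, -5/2): K = 14/416025.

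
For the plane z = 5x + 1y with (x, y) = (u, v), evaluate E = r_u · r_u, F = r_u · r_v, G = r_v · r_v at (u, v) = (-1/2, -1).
E = 26;  F = 5;  G = 2

Partials: r_u = (1, 0, 5), r_v = (0, 1, 1). As functions of (u, v):
  E = r_u · r_u = 26,
  F = r_u · r_v = 5,
  G = r_v · r_v = 2.
Evaluating at (u, v) = (-1/2, -1): E = 26, F = 5, G = 2.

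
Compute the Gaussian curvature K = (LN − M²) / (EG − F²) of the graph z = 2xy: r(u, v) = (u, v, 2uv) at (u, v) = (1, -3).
K = -4/1681

Coefficients of the first fundamental form: E = 4*v^2 + 1, F = 4*u*v, G = 4*u^2 + 1.
Coefficients of the second fundamental form: L = 0, M = 2/sqrt(4*u^2 + 4*v^2 + 1), N = 0.
Assemble K = (LN − M²)/(EG − F²) = -4/(16*u^4 + 32*u^2*v^2 + 8*u^2 + 16*v^4 + 8*v^2 + 1). At (u, v) = (1, -3): K = -4/1681.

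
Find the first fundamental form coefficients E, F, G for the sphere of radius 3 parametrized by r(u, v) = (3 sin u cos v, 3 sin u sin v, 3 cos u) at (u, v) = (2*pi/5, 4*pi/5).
E = 9;  F = 0;  G = 9*sqrt(5)/8 + 45/8

Partials: r_u = (3*cos(u)*cos(v), 3*sin(v)*cos(u), -3*sin(u)), r_v = (-3*sin(u)*sin(v), 3*sin(u)*cos(v), 0). As functions of (u, v):
  E = r_u · r_u = 9,
  F = r_u · r_v = 0,
  G = r_v · r_v = 9*sin(u)^2.
Evaluating at (u, v) = (2*pi/5, 4*pi/5): E = 9, F = 0, G = 9*sqrt(5)/8 + 45/8.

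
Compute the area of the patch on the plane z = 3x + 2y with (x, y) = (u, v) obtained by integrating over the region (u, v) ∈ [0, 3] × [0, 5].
Area = 15*sqrt(14)

Area = ∫∫ √(EG − F²) du dv with √(EG − F²) = sqrt(14). Integrating over [0, 3] × [0, 5] gives 15*sqrt(14).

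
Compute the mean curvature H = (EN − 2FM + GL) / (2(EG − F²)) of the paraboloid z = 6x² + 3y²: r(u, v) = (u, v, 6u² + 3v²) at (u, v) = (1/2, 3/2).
H = 603*sqrt(118)/13924

With E = 144*u^2 + 1, F = 72*u*v, G = 36*v^2 + 1, L = 12/sqrt(144*u^2 + 36*v^2 + 1), M = 0, N = 6/sqrt(144*u^2 + 36*v^2 + 1), assemble
  H = (EN − 2FM + GL) / (2(EG − F²)) = 9*(48*u^2 + 24*v^2 + 1)/(144*u^2 + 36*v^2 + 1)^(3/2).
At (u, v) = (1/2, 3/2): H = 603*sqrt(118)/13924.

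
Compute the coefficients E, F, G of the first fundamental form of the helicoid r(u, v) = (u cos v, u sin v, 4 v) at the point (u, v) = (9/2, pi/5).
E = 1;  F = 0;  G = 145/4

Partials: r_u = (cos(v), sin(v), 0), r_v = (-u*sin(v), u*cos(v), 4). As functions of (u, v):
  E = r_u · r_u = 1,
  F = r_u · r_v = 0,
  G = r_v · r_v = u^2 + 16.
Evaluating at (u, v) = (9/2, pi/5): E = 1, F = 0, G = 145/4.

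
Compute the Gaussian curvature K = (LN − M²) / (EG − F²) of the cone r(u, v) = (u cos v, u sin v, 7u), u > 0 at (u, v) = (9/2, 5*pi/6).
K = 0

Coefficients of the first fundamental form: E = 50, F = 0, G = u^2.
Coefficients of the second fundamental form: L = 0, M = 0, N = 7*sqrt(2)*u^2/(10*Abs(u)).
Assemble K = (LN − M²)/(EG − F²) = 0. At (u, v) = (9/2, 5*pi/6): K = 0.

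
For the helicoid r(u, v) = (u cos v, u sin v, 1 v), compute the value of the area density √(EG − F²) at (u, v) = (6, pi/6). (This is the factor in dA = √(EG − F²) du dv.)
√(EG − F²)|_{(6, pi/6)} = sqrt(37)

E = 1, F = 0, G = u^2 + 1, so EG − F² = u^2 + 1. Taking the positive square root: √(EG − F²) = sqrt(u^2 + 1). At (u, v) = (6, pi/6): sqrt(37).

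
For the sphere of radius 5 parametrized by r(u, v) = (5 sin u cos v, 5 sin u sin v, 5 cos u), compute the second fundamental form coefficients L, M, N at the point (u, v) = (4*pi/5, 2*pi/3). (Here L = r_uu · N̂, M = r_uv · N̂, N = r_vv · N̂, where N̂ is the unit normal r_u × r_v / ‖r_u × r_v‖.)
L = -5;  M = 0;  N = -25/8 + 5*sqrt(5)/8

Compute the unit normal N̂(u, v) = (sin(u)^2*cos(v)/Abs(sin(u)), sin(u)^2*sin(v)/Abs(sin(u)), sin(2*u)/(2*Abs(sin(u)))), and the second partials r_uu, r_uv, r_vv. Take dot products:
  L(u, v) = r_uu · N̂ = -5*sin(u)/Abs(sin(u)),
  M(u, v) = r_uv · N̂ = 0,
  N(u, v) = r_vv · N̂ = -5*sin(u)^3/Abs(sin(u)).
Evaluating at (u, v) = (4*pi/5, 2*pi/3):
  L = -5, M = 0, N = -25/8 + 5*sqrt(5)/8.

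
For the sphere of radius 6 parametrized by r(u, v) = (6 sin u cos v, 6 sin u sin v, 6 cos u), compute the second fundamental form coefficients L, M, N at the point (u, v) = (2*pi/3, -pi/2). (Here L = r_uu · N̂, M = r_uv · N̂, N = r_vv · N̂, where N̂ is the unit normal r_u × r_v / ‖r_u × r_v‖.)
L = -6;  M = 0;  N = -9/2

Compute the unit normal N̂(u, v) = (sin(u)^2*cos(v)/Abs(sin(u)), sin(u)^2*sin(v)/Abs(sin(u)), sin(2*u)/(2*Abs(sin(u)))), and the second partials r_uu, r_uv, r_vv. Take dot products:
  L(u, v) = r_uu · N̂ = -6*sin(u)/Abs(sin(u)),
  M(u, v) = r_uv · N̂ = 0,
  N(u, v) = r_vv · N̂ = -6*sin(u)^3/Abs(sin(u)).
Evaluating at (u, v) = (2*pi/3, -pi/2):
  L = -6, M = 0, N = -9/2.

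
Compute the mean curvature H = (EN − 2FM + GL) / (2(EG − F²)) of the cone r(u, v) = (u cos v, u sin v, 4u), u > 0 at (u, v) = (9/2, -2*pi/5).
H = 4*sqrt(17)/153

With E = 17, F = 0, G = u^2, L = 0, M = 0, N = 4*sqrt(17)*u^2/(17*Abs(u)), assemble
  H = (EN − 2FM + GL) / (2(EG − F²)) = 2*sqrt(17)/(17*Abs(u)).
At (u, v) = (9/2, -2*pi/5): H = 4*sqrt(17)/153.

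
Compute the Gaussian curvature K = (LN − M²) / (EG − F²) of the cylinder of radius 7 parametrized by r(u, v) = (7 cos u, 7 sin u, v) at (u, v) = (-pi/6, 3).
K = 0

Coefficients of the first fundamental form: E = 49, F = 0, G = 1.
Coefficients of the second fundamental form: L = -7, M = 0, N = 0.
Assemble K = (LN − M²)/(EG − F²) = 0. At (u, v) = (-pi/6, 3): K = 0.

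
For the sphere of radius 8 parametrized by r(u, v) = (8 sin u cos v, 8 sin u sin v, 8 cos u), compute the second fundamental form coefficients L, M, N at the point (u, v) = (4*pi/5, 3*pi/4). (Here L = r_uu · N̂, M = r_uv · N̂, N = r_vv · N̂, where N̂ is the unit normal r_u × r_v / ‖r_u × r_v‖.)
L = -8;  M = 0;  N = -5 + sqrt(5)

Compute the unit normal N̂(u, v) = (sin(u)^2*cos(v)/Abs(sin(u)), sin(u)^2*sin(v)/Abs(sin(u)), sin(2*u)/(2*Abs(sin(u)))), and the second partials r_uu, r_uv, r_vv. Take dot products:
  L(u, v) = r_uu · N̂ = -8*sin(u)/Abs(sin(u)),
  M(u, v) = r_uv · N̂ = 0,
  N(u, v) = r_vv · N̂ = -8*sin(u)^3/Abs(sin(u)).
Evaluating at (u, v) = (4*pi/5, 3*pi/4):
  L = -8, M = 0, N = -5 + sqrt(5).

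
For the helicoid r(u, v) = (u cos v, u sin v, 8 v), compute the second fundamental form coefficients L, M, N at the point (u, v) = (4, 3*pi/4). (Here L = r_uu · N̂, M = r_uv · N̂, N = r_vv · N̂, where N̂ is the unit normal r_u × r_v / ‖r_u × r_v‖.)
L = 0;  M = -2*sqrt(5)/5;  N = 0

Compute the unit normal N̂(u, v) = (8*sin(v)/sqrt(u^2 + 64), -8*cos(v)/sqrt(u^2 + 64), u/sqrt(u^2 + 64)), and the second partials r_uu, r_uv, r_vv. Take dot products:
  L(u, v) = r_uu · N̂ = 0,
  M(u, v) = r_uv · N̂ = -8/sqrt(u^2 + 64),
  N(u, v) = r_vv · N̂ = 0.
Evaluating at (u, v) = (4, 3*pi/4):
  L = 0, M = -2*sqrt(5)/5, N = 0.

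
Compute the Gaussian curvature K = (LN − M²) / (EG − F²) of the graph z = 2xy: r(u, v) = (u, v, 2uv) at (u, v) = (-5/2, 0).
K = -1/169

Coefficients of the first fundamental form: E = 4*v^2 + 1, F = 4*u*v, G = 4*u^2 + 1.
Coefficients of the second fundamental form: L = 0, M = 2/sqrt(4*u^2 + 4*v^2 + 1), N = 0.
Assemble K = (LN − M²)/(EG − F²) = -4/(16*u^4 + 32*u^2*v^2 + 8*u^2 + 16*v^4 + 8*v^2 + 1). At (u, v) = (-5/2, 0): K = -1/169.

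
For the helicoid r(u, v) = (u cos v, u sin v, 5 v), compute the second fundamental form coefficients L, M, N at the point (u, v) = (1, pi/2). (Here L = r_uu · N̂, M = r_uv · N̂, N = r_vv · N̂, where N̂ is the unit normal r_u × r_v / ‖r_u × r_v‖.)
L = 0;  M = -5*sqrt(26)/26;  N = 0

Compute the unit normal N̂(u, v) = (5*sin(v)/sqrt(u^2 + 25), -5*cos(v)/sqrt(u^2 + 25), u/sqrt(u^2 + 25)), and the second partials r_uu, r_uv, r_vv. Take dot products:
  L(u, v) = r_uu · N̂ = 0,
  M(u, v) = r_uv · N̂ = -5/sqrt(u^2 + 25),
  N(u, v) = r_vv · N̂ = 0.
Evaluating at (u, v) = (1, pi/2):
  L = 0, M = -5*sqrt(26)/26, N = 0.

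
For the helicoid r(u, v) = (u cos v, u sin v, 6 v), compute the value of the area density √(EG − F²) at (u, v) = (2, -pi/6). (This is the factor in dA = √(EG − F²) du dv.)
√(EG − F²)|_{(2, -pi/6)} = 2*sqrt(10)

E = 1, F = 0, G = u^2 + 36, so EG − F² = u^2 + 36. Taking the positive square root: √(EG − F²) = sqrt(u^2 + 36). At (u, v) = (2, -pi/6): 2*sqrt(10).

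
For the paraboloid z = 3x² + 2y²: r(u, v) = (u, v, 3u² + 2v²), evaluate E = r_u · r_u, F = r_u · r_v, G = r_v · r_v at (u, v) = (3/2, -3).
E = 82;  F = -108;  G = 145

Partials: r_u = (1, 0, 6*u), r_v = (0, 1, 4*v). As functions of (u, v):
  E = r_u · r_u = 36*u^2 + 1,
  F = r_u · r_v = 24*u*v,
  G = r_v · r_v = 16*v^2 + 1.
Evaluating at (u, v) = (3/2, -3): E = 82, F = -108, G = 145.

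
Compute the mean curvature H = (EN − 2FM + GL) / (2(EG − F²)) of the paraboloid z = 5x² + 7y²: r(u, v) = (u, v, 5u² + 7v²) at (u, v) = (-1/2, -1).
H = 389*sqrt(222)/16428

With E = 100*u^2 + 1, F = 140*u*v, G = 196*v^2 + 1, L = 10/sqrt(100*u^2 + 196*v^2 + 1), M = 0, N = 14/sqrt(100*u^2 + 196*v^2 + 1), assemble
  H = (EN − 2FM + GL) / (2(EG − F²)) = 4*(175*u^2 + 245*v^2 + 3)/(100*u^2 + 196*v^2 + 1)^(3/2).
At (u, v) = (-1/2, -1): H = 389*sqrt(222)/16428.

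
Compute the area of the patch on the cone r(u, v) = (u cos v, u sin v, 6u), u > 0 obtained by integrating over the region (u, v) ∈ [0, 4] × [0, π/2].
Area = 4*sqrt(37)*pi

Area = ∫∫ √(EG − F²) du dv with √(EG − F²) = sqrt(37)*Abs(u). Integrating over [0, 4] × [0, π/2] gives 4*sqrt(37)*pi.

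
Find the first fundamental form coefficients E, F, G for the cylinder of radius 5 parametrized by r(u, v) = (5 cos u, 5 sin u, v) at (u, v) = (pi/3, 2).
E = 25;  F = 0;  G = 1

Partials: r_u = (-5*sin(u), 5*cos(u), 0), r_v = (0, 0, 1). As functions of (u, v):
  E = r_u · r_u = 25,
  F = r_u · r_v = 0,
  G = r_v · r_v = 1.
Evaluating at (u, v) = (pi/3, 2): E = 25, F = 0, G = 1.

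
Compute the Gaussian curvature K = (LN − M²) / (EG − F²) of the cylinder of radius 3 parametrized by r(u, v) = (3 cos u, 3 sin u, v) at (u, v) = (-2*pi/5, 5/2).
K = 0

Coefficients of the first fundamental form: E = 9, F = 0, G = 1.
Coefficients of the second fundamental form: L = -3, M = 0, N = 0.
Assemble K = (LN − M²)/(EG − F²) = 0. At (u, v) = (-2*pi/5, 5/2): K = 0.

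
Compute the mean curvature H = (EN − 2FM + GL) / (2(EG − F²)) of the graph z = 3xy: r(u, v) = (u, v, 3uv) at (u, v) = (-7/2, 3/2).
H = 567*sqrt(526)/138338

With E = 9*v^2 + 1, F = 9*u*v, G = 9*u^2 + 1, L = 0, M = 3/sqrt(9*u^2 + 9*v^2 + 1), N = 0, assemble
  H = (EN − 2FM + GL) / (2(EG − F²)) = -27*u*v/(9*u^2 + 9*v^2 + 1)^(3/2).
At (u, v) = (-7/2, 3/2): H = 567*sqrt(526)/138338.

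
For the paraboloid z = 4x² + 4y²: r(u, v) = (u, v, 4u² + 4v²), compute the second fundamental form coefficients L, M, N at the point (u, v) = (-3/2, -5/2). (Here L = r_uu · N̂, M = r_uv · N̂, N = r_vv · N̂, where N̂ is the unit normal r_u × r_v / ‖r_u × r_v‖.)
L = 8*sqrt(545)/545;  M = 0;  N = 8*sqrt(545)/545

Compute the unit normal N̂(u, v) = (-8*u/sqrt(64*u^2 + 64*v^2 + 1), -8*v/sqrt(64*u^2 + 64*v^2 + 1), 1/sqrt(64*u^2 + 64*v^2 + 1)), and the second partials r_uu, r_uv, r_vv. Take dot products:
  L(u, v) = r_uu · N̂ = 8/sqrt(64*u^2 + 64*v^2 + 1),
  M(u, v) = r_uv · N̂ = 0,
  N(u, v) = r_vv · N̂ = 8/sqrt(64*u^2 + 64*v^2 + 1).
Evaluating at (u, v) = (-3/2, -5/2):
  L = 8*sqrt(545)/545, M = 0, N = 8*sqrt(545)/545.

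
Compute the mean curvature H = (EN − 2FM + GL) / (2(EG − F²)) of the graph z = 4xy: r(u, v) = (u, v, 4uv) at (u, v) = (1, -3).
H = 192*sqrt(161)/25921

With E = 16*v^2 + 1, F = 16*u*v, G = 16*u^2 + 1, L = 0, M = 4/sqrt(16*u^2 + 16*v^2 + 1), N = 0, assemble
  H = (EN − 2FM + GL) / (2(EG − F²)) = -64*u*v/(16*u^2 + 16*v^2 + 1)^(3/2).
At (u, v) = (1, -3): H = 192*sqrt(161)/25921.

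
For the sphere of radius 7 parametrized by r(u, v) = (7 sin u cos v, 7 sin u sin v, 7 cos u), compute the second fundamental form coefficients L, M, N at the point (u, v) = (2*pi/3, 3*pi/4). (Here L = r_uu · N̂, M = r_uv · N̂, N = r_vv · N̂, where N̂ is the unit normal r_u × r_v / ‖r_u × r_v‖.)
L = -7;  M = 0;  N = -21/4

Compute the unit normal N̂(u, v) = (sin(u)^2*cos(v)/Abs(sin(u)), sin(u)^2*sin(v)/Abs(sin(u)), sin(2*u)/(2*Abs(sin(u)))), and the second partials r_uu, r_uv, r_vv. Take dot products:
  L(u, v) = r_uu · N̂ = -7*sin(u)/Abs(sin(u)),
  M(u, v) = r_uv · N̂ = 0,
  N(u, v) = r_vv · N̂ = -7*sin(u)^3/Abs(sin(u)).
Evaluating at (u, v) = (2*pi/3, 3*pi/4):
  L = -7, M = 0, N = -21/4.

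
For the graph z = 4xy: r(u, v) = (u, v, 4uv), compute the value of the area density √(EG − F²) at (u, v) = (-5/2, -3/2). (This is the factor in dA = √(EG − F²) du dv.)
√(EG − F²)|_{(-5/2, -3/2)} = sqrt(137)

E = 16*v^2 + 1, F = 16*u*v, G = 16*u^2 + 1, so EG − F² = 16*u^2 + 16*v^2 + 1. Taking the positive square root: √(EG − F²) = sqrt(16*u^2 + 16*v^2 + 1). At (u, v) = (-5/2, -3/2): sqrt(137).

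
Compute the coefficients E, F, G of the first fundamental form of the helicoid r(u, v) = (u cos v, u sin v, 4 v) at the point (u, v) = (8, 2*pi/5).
E = 1;  F = 0;  G = 80

Partials: r_u = (cos(v), sin(v), 0), r_v = (-u*sin(v), u*cos(v), 4). As functions of (u, v):
  E = r_u · r_u = 1,
  F = r_u · r_v = 0,
  G = r_v · r_v = u^2 + 16.
Evaluating at (u, v) = (8, 2*pi/5): E = 1, F = 0, G = 80.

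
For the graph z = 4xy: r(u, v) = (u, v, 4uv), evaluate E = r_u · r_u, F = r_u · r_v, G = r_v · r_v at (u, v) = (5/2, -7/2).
E = 197;  F = -140;  G = 101

Partials: r_u = (1, 0, 4*v), r_v = (0, 1, 4*u). As functions of (u, v):
  E = r_u · r_u = 16*v^2 + 1,
  F = r_u · r_v = 16*u*v,
  G = r_v · r_v = 16*u^2 + 1.
Evaluating at (u, v) = (5/2, -7/2): E = 197, F = -140, G = 101.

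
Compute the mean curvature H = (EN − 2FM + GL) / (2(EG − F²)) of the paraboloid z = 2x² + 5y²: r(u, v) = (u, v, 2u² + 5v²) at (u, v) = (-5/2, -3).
H = 2307*sqrt(1001)/1002001

With E = 16*u^2 + 1, F = 40*u*v, G = 100*v^2 + 1, L = 4/sqrt(16*u^2 + 100*v^2 + 1), M = 0, N = 10/sqrt(16*u^2 + 100*v^2 + 1), assemble
  H = (EN − 2FM + GL) / (2(EG − F²)) = (80*u^2 + 200*v^2 + 7)/(16*u^2 + 100*v^2 + 1)^(3/2).
At (u, v) = (-5/2, -3): H = 2307*sqrt(1001)/1002001.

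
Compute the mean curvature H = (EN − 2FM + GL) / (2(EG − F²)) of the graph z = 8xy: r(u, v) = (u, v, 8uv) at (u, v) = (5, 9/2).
H = -11520*sqrt(2897)/8392609

With E = 64*v^2 + 1, F = 64*u*v, G = 64*u^2 + 1, L = 0, M = 8/sqrt(64*u^2 + 64*v^2 + 1), N = 0, assemble
  H = (EN − 2FM + GL) / (2(EG − F²)) = -512*u*v/(64*u^2 + 64*v^2 + 1)^(3/2).
At (u, v) = (5, 9/2): H = -11520*sqrt(2897)/8392609.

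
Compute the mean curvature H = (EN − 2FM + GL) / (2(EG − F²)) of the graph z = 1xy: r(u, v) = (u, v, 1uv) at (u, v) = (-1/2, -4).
H = -16*sqrt(69)/4761

With E = v^2 + 1, F = u*v, G = u^2 + 1, L = 0, M = 1/sqrt(u^2 + v^2 + 1), N = 0, assemble
  H = (EN − 2FM + GL) / (2(EG − F²)) = -u*v/(u^2 + v^2 + 1)^(3/2).
At (u, v) = (-1/2, -4): H = -16*sqrt(69)/4761.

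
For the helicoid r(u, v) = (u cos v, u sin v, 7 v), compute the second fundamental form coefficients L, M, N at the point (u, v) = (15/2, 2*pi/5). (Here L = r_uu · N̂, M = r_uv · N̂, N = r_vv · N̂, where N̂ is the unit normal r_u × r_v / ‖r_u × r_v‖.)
L = 0;  M = -14*sqrt(421)/421;  N = 0

Compute the unit normal N̂(u, v) = (7*sin(v)/sqrt(u^2 + 49), -7*cos(v)/sqrt(u^2 + 49), u/sqrt(u^2 + 49)), and the second partials r_uu, r_uv, r_vv. Take dot products:
  L(u, v) = r_uu · N̂ = 0,
  M(u, v) = r_uv · N̂ = -7/sqrt(u^2 + 49),
  N(u, v) = r_vv · N̂ = 0.
Evaluating at (u, v) = (15/2, 2*pi/5):
  L = 0, M = -14*sqrt(421)/421, N = 0.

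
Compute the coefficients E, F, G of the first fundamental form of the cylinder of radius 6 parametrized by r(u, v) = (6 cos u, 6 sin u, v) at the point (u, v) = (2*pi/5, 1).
E = 36;  F = 0;  G = 1

Partials: r_u = (-6*sin(u), 6*cos(u), 0), r_v = (0, 0, 1). As functions of (u, v):
  E = r_u · r_u = 36,
  F = r_u · r_v = 0,
  G = r_v · r_v = 1.
Evaluating at (u, v) = (2*pi/5, 1): E = 36, F = 0, G = 1.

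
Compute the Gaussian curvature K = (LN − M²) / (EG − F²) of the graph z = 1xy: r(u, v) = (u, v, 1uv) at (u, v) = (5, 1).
K = -1/729

Coefficients of the first fundamental form: E = v^2 + 1, F = u*v, G = u^2 + 1.
Coefficients of the second fundamental form: L = 0, M = 1/sqrt(u^2 + v^2 + 1), N = 0.
Assemble K = (LN − M²)/(EG − F²) = 1/((u^2*v^2 - (u^2 + 1)*(v^2 + 1))*(u^2 + v^2 + 1)). At (u, v) = (5, 1): K = -1/729.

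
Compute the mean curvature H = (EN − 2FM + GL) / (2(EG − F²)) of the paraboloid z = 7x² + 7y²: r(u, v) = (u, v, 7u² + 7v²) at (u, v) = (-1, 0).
H = 1386*sqrt(197)/38809

With E = 196*u^2 + 1, F = 196*u*v, G = 196*v^2 + 1, L = 14/sqrt(196*u^2 + 196*v^2 + 1), M = 0, N = 14/sqrt(196*u^2 + 196*v^2 + 1), assemble
  H = (EN − 2FM + GL) / (2(EG − F²)) = 14*(98*u^2 + 98*v^2 + 1)/(196*u^2 + 196*v^2 + 1)^(3/2).
At (u, v) = (-1, 0): H = 1386*sqrt(197)/38809.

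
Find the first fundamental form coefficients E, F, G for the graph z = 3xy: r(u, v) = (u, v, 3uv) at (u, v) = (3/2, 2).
E = 37;  F = 27;  G = 85/4

Partials: r_u = (1, 0, 3*v), r_v = (0, 1, 3*u). As functions of (u, v):
  E = r_u · r_u = 9*v^2 + 1,
  F = r_u · r_v = 9*u*v,
  G = r_v · r_v = 9*u^2 + 1.
Evaluating at (u, v) = (3/2, 2): E = 37, F = 27, G = 85/4.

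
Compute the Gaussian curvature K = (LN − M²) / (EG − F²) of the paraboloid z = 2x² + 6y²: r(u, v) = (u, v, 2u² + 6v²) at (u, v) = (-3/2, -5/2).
K = 48/877969

Coefficients of the first fundamental form: E = 16*u^2 + 1, F = 48*u*v, G = 144*v^2 + 1.
Coefficients of the second fundamental form: L = 4/sqrt(16*u^2 + 144*v^2 + 1), M = 0, N = 12/sqrt(16*u^2 + 144*v^2 + 1).
Assemble K = (LN − M²)/(EG − F²) = 48/(256*u^4 + 4608*u^2*v^2 + 32*u^2 + 20736*v^4 + 288*v^2 + 1). At (u, v) = (-3/2, -5/2): K = 48/877969.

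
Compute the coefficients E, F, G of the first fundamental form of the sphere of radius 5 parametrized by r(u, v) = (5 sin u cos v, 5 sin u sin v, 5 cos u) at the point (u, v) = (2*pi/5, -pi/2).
E = 25;  F = 0;  G = 25*sqrt(5)/8 + 125/8

Partials: r_u = (5*cos(u)*cos(v), 5*sin(v)*cos(u), -5*sin(u)), r_v = (-5*sin(u)*sin(v), 5*sin(u)*cos(v), 0). As functions of (u, v):
  E = r_u · r_u = 25,
  F = r_u · r_v = 0,
  G = r_v · r_v = 25*sin(u)^2.
Evaluating at (u, v) = (2*pi/5, -pi/2): E = 25, F = 0, G = 25*sqrt(5)/8 + 125/8.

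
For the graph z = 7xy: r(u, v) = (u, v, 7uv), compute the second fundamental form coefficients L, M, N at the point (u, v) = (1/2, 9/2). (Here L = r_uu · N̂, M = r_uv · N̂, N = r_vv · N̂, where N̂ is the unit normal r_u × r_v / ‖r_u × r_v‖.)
L = 0;  M = 7*sqrt(4022)/2011;  N = 0

Compute the unit normal N̂(u, v) = (-7*v/sqrt(49*u^2 + 49*v^2 + 1), -7*u/sqrt(49*u^2 + 49*v^2 + 1), 1/sqrt(49*u^2 + 49*v^2 + 1)), and the second partials r_uu, r_uv, r_vv. Take dot products:
  L(u, v) = r_uu · N̂ = 0,
  M(u, v) = r_uv · N̂ = 7/sqrt(49*u^2 + 49*v^2 + 1),
  N(u, v) = r_vv · N̂ = 0.
Evaluating at (u, v) = (1/2, 9/2):
  L = 0, M = 7*sqrt(4022)/2011, N = 0.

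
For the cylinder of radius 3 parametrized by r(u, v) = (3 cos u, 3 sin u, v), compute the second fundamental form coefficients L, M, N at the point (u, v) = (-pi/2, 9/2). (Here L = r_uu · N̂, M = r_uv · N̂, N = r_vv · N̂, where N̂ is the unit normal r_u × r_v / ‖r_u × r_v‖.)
L = -3;  M = 0;  N = 0

Compute the unit normal N̂(u, v) = (cos(u), sin(u), 0), and the second partials r_uu, r_uv, r_vv. Take dot products:
  L(u, v) = r_uu · N̂ = -3,
  M(u, v) = r_uv · N̂ = 0,
  N(u, v) = r_vv · N̂ = 0.
Evaluating at (u, v) = (-pi/2, 9/2):
  L = -3, M = 0, N = 0.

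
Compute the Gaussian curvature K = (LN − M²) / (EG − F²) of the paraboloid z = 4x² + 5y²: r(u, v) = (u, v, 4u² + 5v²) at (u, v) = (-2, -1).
K = 80/127449

Coefficients of the first fundamental form: E = 64*u^2 + 1, F = 80*u*v, G = 100*v^2 + 1.
Coefficients of the second fundamental form: L = 8/sqrt(64*u^2 + 100*v^2 + 1), M = 0, N = 10/sqrt(64*u^2 + 100*v^2 + 1).
Assemble K = (LN − M²)/(EG − F²) = 80/(4096*u^4 + 12800*u^2*v^2 + 128*u^2 + 10000*v^4 + 200*v^2 + 1). At (u, v) = (-2, -1): K = 80/127449.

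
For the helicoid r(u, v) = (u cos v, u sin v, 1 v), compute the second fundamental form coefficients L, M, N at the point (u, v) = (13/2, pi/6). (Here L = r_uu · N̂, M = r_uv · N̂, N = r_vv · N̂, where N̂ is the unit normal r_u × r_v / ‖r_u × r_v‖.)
L = 0;  M = -2*sqrt(173)/173;  N = 0

Compute the unit normal N̂(u, v) = (sin(v)/sqrt(u^2 + 1), -cos(v)/sqrt(u^2 + 1), u/sqrt(u^2 + 1)), and the second partials r_uu, r_uv, r_vv. Take dot products:
  L(u, v) = r_uu · N̂ = 0,
  M(u, v) = r_uv · N̂ = -1/sqrt(u^2 + 1),
  N(u, v) = r_vv · N̂ = 0.
Evaluating at (u, v) = (13/2, pi/6):
  L = 0, M = -2*sqrt(173)/173, N = 0.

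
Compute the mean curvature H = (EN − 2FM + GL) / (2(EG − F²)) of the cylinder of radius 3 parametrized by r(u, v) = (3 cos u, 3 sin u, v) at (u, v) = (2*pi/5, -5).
H = -1/6

With E = 9, F = 0, G = 1, L = -3, M = 0, N = 0, assemble
  H = (EN − 2FM + GL) / (2(EG − F²)) = -1/6.
At (u, v) = (2*pi/5, -5): H = -1/6.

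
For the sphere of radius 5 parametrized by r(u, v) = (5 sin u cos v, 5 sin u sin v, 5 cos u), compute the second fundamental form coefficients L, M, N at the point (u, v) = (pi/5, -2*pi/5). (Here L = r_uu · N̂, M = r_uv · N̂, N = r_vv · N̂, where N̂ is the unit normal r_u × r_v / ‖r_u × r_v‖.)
L = -5;  M = 0;  N = -25/8 + 5*sqrt(5)/8

Compute the unit normal N̂(u, v) = (sin(u)^2*cos(v)/Abs(sin(u)), sin(u)^2*sin(v)/Abs(sin(u)), sin(2*u)/(2*Abs(sin(u)))), and the second partials r_uu, r_uv, r_vv. Take dot products:
  L(u, v) = r_uu · N̂ = -5*sin(u)/Abs(sin(u)),
  M(u, v) = r_uv · N̂ = 0,
  N(u, v) = r_vv · N̂ = -5*sin(u)^3/Abs(sin(u)).
Evaluating at (u, v) = (pi/5, -2*pi/5):
  L = -5, M = 0, N = -25/8 + 5*sqrt(5)/8.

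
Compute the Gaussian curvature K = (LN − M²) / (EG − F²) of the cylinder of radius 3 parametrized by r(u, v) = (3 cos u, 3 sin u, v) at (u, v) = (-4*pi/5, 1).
K = 0

Coefficients of the first fundamental form: E = 9, F = 0, G = 1.
Coefficients of the second fundamental form: L = -3, M = 0, N = 0.
Assemble K = (LN − M²)/(EG − F²) = 0. At (u, v) = (-4*pi/5, 1): K = 0.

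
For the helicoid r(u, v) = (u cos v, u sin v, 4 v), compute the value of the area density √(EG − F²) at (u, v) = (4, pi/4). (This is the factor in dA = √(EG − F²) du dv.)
√(EG − F²)|_{(4, pi/4)} = 4*sqrt(2)

E = 1, F = 0, G = u^2 + 16, so EG − F² = u^2 + 16. Taking the positive square root: √(EG − F²) = sqrt(u^2 + 16). At (u, v) = (4, pi/4): 4*sqrt(2).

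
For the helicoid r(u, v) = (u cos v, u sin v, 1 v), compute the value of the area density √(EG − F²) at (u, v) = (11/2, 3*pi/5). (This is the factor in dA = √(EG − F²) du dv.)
√(EG − F²)|_{(11/2, 3*pi/5)} = 5*sqrt(5)/2

E = 1, F = 0, G = u^2 + 1, so EG − F² = u^2 + 1. Taking the positive square root: √(EG − F²) = sqrt(u^2 + 1). At (u, v) = (11/2, 3*pi/5): 5*sqrt(5)/2.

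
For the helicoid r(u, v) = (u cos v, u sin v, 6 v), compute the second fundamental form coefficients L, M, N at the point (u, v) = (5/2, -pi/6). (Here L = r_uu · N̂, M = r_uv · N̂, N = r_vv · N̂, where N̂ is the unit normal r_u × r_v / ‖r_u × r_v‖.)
L = 0;  M = -12/13;  N = 0

Compute the unit normal N̂(u, v) = (6*sin(v)/sqrt(u^2 + 36), -6*cos(v)/sqrt(u^2 + 36), u/sqrt(u^2 + 36)), and the second partials r_uu, r_uv, r_vv. Take dot products:
  L(u, v) = r_uu · N̂ = 0,
  M(u, v) = r_uv · N̂ = -6/sqrt(u^2 + 36),
  N(u, v) = r_vv · N̂ = 0.
Evaluating at (u, v) = (5/2, -pi/6):
  L = 0, M = -12/13, N = 0.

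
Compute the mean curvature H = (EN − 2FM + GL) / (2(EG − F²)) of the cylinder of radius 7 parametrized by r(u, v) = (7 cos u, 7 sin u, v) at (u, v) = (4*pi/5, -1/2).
H = -1/14

With E = 49, F = 0, G = 1, L = -7, M = 0, N = 0, assemble
  H = (EN − 2FM + GL) / (2(EG − F²)) = -1/14.
At (u, v) = (4*pi/5, -1/2): H = -1/14.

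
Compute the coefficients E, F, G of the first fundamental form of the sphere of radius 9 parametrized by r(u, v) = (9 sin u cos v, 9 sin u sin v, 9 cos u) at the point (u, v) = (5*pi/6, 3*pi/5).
E = 81;  F = 0;  G = 81/4

Partials: r_u = (9*cos(u)*cos(v), 9*sin(v)*cos(u), -9*sin(u)), r_v = (-9*sin(u)*sin(v), 9*sin(u)*cos(v), 0). As functions of (u, v):
  E = r_u · r_u = 81,
  F = r_u · r_v = 0,
  G = r_v · r_v = 81*sin(u)^2.
Evaluating at (u, v) = (5*pi/6, 3*pi/5): E = 81, F = 0, G = 81/4.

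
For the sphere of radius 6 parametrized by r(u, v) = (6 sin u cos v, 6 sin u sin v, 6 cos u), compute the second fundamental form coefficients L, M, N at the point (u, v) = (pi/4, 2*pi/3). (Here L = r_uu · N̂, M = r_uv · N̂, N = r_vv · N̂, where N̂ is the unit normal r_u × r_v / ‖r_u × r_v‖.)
L = -6;  M = 0;  N = -3

Compute the unit normal N̂(u, v) = (sin(u)^2*cos(v)/Abs(sin(u)), sin(u)^2*sin(v)/Abs(sin(u)), sin(2*u)/(2*Abs(sin(u)))), and the second partials r_uu, r_uv, r_vv. Take dot products:
  L(u, v) = r_uu · N̂ = -6*sin(u)/Abs(sin(u)),
  M(u, v) = r_uv · N̂ = 0,
  N(u, v) = r_vv · N̂ = -6*sin(u)^3/Abs(sin(u)).
Evaluating at (u, v) = (pi/4, 2*pi/3):
  L = -6, M = 0, N = -3.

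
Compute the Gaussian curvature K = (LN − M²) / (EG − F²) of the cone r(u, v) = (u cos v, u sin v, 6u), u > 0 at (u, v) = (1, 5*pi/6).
K = 0

Coefficients of the first fundamental form: E = 37, F = 0, G = u^2.
Coefficients of the second fundamental form: L = 0, M = 0, N = 6*sqrt(37)*u^2/(37*Abs(u)).
Assemble K = (LN − M²)/(EG − F²) = 0. At (u, v) = (1, 5*pi/6): K = 0.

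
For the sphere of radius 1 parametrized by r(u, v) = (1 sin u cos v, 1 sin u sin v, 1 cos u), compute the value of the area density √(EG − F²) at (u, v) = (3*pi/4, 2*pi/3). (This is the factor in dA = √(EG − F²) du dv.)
√(EG − F²)|_{(3*pi/4, 2*pi/3)} = sqrt(2)/2

E = 1, F = 0, G = sin(u)^2, so EG − F² = sin(u)^2. Taking the positive square root: √(EG − F²) = Abs(sin(u)). At (u, v) = (3*pi/4, 2*pi/3): sqrt(2)/2.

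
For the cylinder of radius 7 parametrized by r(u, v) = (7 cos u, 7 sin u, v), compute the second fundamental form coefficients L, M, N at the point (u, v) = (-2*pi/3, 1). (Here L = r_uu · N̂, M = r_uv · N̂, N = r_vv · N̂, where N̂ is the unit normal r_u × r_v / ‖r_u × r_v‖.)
L = -7;  M = 0;  N = 0

Compute the unit normal N̂(u, v) = (cos(u), sin(u), 0), and the second partials r_uu, r_uv, r_vv. Take dot products:
  L(u, v) = r_uu · N̂ = -7,
  M(u, v) = r_uv · N̂ = 0,
  N(u, v) = r_vv · N̂ = 0.
Evaluating at (u, v) = (-2*pi/3, 1):
  L = -7, M = 0, N = 0.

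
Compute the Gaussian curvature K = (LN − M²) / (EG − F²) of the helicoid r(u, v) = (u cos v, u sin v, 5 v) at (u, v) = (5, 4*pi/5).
K = -1/100

Coefficients of the first fundamental form: E = 1, F = 0, G = u^2 + 25.
Coefficients of the second fundamental form: L = 0, M = -5/sqrt(u^2 + 25), N = 0.
Assemble K = (LN − M²)/(EG − F²) = -25/(u^2 + 25)^2. At (u, v) = (5, 4*pi/5): K = -1/100.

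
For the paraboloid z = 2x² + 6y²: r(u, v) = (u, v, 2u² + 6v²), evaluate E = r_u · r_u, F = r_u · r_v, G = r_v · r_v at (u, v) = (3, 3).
E = 145;  F = 432;  G = 1297

Partials: r_u = (1, 0, 4*u), r_v = (0, 1, 12*v). As functions of (u, v):
  E = r_u · r_u = 16*u^2 + 1,
  F = r_u · r_v = 48*u*v,
  G = r_v · r_v = 144*v^2 + 1.
Evaluating at (u, v) = (3, 3): E = 145, F = 432, G = 1297.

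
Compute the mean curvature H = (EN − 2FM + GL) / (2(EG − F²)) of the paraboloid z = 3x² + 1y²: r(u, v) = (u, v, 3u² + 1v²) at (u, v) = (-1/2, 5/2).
H = 88*sqrt(35)/1225

With E = 36*u^2 + 1, F = 12*u*v, G = 4*v^2 + 1, L = 6/sqrt(36*u^2 + 4*v^2 + 1), M = 0, N = 2/sqrt(36*u^2 + 4*v^2 + 1), assemble
  H = (EN − 2FM + GL) / (2(EG − F²)) = 4*(9*u^2 + 3*v^2 + 1)/(36*u^2 + 4*v^2 + 1)^(3/2).
At (u, v) = (-1/2, 5/2): H = 88*sqrt(35)/1225.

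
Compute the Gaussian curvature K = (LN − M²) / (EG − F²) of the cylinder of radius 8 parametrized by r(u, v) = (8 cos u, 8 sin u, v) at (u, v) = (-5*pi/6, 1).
K = 0

Coefficients of the first fundamental form: E = 64, F = 0, G = 1.
Coefficients of the second fundamental form: L = -8, M = 0, N = 0.
Assemble K = (LN − M²)/(EG − F²) = 0. At (u, v) = (-5*pi/6, 1): K = 0.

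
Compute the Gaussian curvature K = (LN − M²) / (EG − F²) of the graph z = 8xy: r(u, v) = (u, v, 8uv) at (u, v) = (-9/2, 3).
K = -64/3508129

Coefficients of the first fundamental form: E = 64*v^2 + 1, F = 64*u*v, G = 64*u^2 + 1.
Coefficients of the second fundamental form: L = 0, M = 8/sqrt(64*u^2 + 64*v^2 + 1), N = 0.
Assemble K = (LN − M²)/(EG − F²) = -64/(4096*u^4 + 8192*u^2*v^2 + 128*u^2 + 4096*v^4 + 128*v^2 + 1). At (u, v) = (-9/2, 3): K = -64/3508129.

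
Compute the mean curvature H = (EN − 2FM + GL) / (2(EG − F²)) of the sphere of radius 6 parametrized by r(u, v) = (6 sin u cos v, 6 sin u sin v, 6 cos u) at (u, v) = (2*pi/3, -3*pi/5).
H = -1/6

With E = 36, F = 0, G = 36*sin(u)^2, L = -6*sin(u)/Abs(sin(u)), M = 0, N = -6*sin(u)^3/Abs(sin(u)), assemble
  H = (EN − 2FM + GL) / (2(EG − F²)) = -sin(u)/(6*Abs(sin(u))).
At (u, v) = (2*pi/3, -3*pi/5): H = -1/6.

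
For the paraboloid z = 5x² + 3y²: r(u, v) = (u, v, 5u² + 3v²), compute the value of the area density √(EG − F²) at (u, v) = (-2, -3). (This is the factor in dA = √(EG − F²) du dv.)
√(EG − F²)|_{(-2, -3)} = 5*sqrt(29)

E = 100*u^2 + 1, F = 60*u*v, G = 36*v^2 + 1, so EG − F² = 100*u^2 + 36*v^2 + 1. Taking the positive square root: √(EG − F²) = sqrt(100*u^2 + 36*v^2 + 1). At (u, v) = (-2, -3): 5*sqrt(29).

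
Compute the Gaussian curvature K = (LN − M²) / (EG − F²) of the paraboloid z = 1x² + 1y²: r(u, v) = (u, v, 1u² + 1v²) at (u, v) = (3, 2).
K = 4/2809

Coefficients of the first fundamental form: E = 4*u^2 + 1, F = 4*u*v, G = 4*v^2 + 1.
Coefficients of the second fundamental form: L = 2/sqrt(4*u^2 + 4*v^2 + 1), M = 0, N = 2/sqrt(4*u^2 + 4*v^2 + 1).
Assemble K = (LN − M²)/(EG − F²) = 4/(16*u^4 + 32*u^2*v^2 + 8*u^2 + 16*v^4 + 8*v^2 + 1). At (u, v) = (3, 2): K = 4/2809.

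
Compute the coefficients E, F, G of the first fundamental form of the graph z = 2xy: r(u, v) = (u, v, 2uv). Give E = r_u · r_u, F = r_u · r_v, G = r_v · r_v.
E = 4*v^2 + 1;  F = 4*u*v;  G = 4*u^2 + 1

Compute partials: r_u = (1, 0, 2*v), r_v = (0, 1, 2*u). Then
  E = r_u · r_u = 4*v^2 + 1,
  F = r_u · r_v = 4*u*v,
  G = r_v · r_v = 4*u^2 + 1.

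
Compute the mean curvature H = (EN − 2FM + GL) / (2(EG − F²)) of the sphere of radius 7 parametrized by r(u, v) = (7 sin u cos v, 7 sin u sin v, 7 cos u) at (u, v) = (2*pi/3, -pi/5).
H = -1/7

With E = 49, F = 0, G = 49*sin(u)^2, L = -7*sin(u)/Abs(sin(u)), M = 0, N = -7*sin(u)^3/Abs(sin(u)), assemble
  H = (EN − 2FM + GL) / (2(EG − F²)) = -sin(u)/(7*Abs(sin(u))).
At (u, v) = (2*pi/3, -pi/5): H = -1/7.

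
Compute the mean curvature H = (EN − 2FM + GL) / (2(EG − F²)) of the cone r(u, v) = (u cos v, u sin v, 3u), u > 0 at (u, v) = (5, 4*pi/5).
H = 3*sqrt(10)/100

With E = 10, F = 0, G = u^2, L = 0, M = 0, N = 3*sqrt(10)*u^2/(10*Abs(u)), assemble
  H = (EN − 2FM + GL) / (2(EG − F²)) = 3*sqrt(10)/(20*Abs(u)).
At (u, v) = (5, 4*pi/5): H = 3*sqrt(10)/100.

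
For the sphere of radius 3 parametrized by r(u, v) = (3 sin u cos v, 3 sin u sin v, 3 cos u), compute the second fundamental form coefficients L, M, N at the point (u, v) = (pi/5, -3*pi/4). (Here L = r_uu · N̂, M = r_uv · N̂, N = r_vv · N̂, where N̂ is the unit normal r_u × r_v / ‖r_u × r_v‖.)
L = -3;  M = 0;  N = -15/8 + 3*sqrt(5)/8

Compute the unit normal N̂(u, v) = (sin(u)^2*cos(v)/Abs(sin(u)), sin(u)^2*sin(v)/Abs(sin(u)), sin(2*u)/(2*Abs(sin(u)))), and the second partials r_uu, r_uv, r_vv. Take dot products:
  L(u, v) = r_uu · N̂ = -3*sin(u)/Abs(sin(u)),
  M(u, v) = r_uv · N̂ = 0,
  N(u, v) = r_vv · N̂ = -3*sin(u)^3/Abs(sin(u)).
Evaluating at (u, v) = (pi/5, -3*pi/4):
  L = -3, M = 0, N = -15/8 + 3*sqrt(5)/8.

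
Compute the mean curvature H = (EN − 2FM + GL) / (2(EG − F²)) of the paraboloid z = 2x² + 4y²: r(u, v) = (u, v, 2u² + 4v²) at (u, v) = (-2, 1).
H = 130*sqrt(129)/5547

With E = 16*u^2 + 1, F = 32*u*v, G = 64*v^2 + 1, L = 4/sqrt(16*u^2 + 64*v^2 + 1), M = 0, N = 8/sqrt(16*u^2 + 64*v^2 + 1), assemble
  H = (EN − 2FM + GL) / (2(EG − F²)) = 2*(32*u^2 + 64*v^2 + 3)/(16*u^2 + 64*v^2 + 1)^(3/2).
At (u, v) = (-2, 1): H = 130*sqrt(129)/5547.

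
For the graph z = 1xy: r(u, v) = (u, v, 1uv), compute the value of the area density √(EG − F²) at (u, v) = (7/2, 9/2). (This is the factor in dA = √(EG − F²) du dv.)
√(EG − F²)|_{(7/2, 9/2)} = sqrt(134)/2

E = v^2 + 1, F = u*v, G = u^2 + 1, so EG − F² = u^2 + v^2 + 1. Taking the positive square root: √(EG − F²) = sqrt(u^2 + v^2 + 1). At (u, v) = (7/2, 9/2): sqrt(134)/2.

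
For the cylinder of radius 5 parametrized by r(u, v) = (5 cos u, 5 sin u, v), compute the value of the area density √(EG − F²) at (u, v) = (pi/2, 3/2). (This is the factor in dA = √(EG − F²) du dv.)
√(EG − F²)|_{(pi/2, 3/2)} = 5

E = 25, F = 0, G = 1, so EG − F² = 25. Taking the positive square root: √(EG − F²) = 5. At (u, v) = (pi/2, 3/2): 5.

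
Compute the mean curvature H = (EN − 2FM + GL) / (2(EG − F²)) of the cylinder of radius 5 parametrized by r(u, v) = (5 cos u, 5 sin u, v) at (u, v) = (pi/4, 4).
H = -1/10

With E = 25, F = 0, G = 1, L = -5, M = 0, N = 0, assemble
  H = (EN − 2FM + GL) / (2(EG − F²)) = -1/10.
At (u, v) = (pi/4, 4): H = -1/10.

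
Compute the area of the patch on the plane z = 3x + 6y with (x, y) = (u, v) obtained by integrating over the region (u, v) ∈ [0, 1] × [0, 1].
Area = sqrt(46)

Area = ∫∫ √(EG − F²) du dv with √(EG − F²) = sqrt(46). Integrating over [0, 1] × [0, 1] gives sqrt(46).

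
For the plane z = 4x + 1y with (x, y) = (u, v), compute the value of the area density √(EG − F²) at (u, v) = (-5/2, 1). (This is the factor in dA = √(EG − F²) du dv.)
√(EG − F²)|_{(-5/2, 1)} = 3*sqrt(2)

E = 17, F = 4, G = 2, so EG − F² = 18. Taking the positive square root: √(EG − F²) = 3*sqrt(2). At (u, v) = (-5/2, 1): 3*sqrt(2).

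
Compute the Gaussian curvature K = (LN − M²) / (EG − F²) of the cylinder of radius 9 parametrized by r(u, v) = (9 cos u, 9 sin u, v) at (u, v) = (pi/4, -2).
K = 0

Coefficients of the first fundamental form: E = 81, F = 0, G = 1.
Coefficients of the second fundamental form: L = -9, M = 0, N = 0.
Assemble K = (LN − M²)/(EG − F²) = 0. At (u, v) = (pi/4, -2): K = 0.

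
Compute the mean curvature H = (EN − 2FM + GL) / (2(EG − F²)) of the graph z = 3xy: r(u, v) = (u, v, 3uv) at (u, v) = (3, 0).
H = 0

With E = 9*v^2 + 1, F = 9*u*v, G = 9*u^2 + 1, L = 0, M = 3/sqrt(9*u^2 + 9*v^2 + 1), N = 0, assemble
  H = (EN − 2FM + GL) / (2(EG − F²)) = -27*u*v/(9*u^2 + 9*v^2 + 1)^(3/2).
At (u, v) = (3, 0): H = 0.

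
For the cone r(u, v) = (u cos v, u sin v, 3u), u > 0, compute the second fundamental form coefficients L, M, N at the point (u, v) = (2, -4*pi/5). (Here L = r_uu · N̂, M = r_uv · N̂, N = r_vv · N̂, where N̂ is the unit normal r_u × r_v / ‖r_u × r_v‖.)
L = 0;  M = 0;  N = 3*sqrt(10)/5

Compute the unit normal N̂(u, v) = (-3*sqrt(10)*u*cos(v)/(10*Abs(u)), -3*sqrt(10)*u*sin(v)/(10*Abs(u)), sqrt(10)*u/(10*Abs(u))), and the second partials r_uu, r_uv, r_vv. Take dot products:
  L(u, v) = r_uu · N̂ = 0,
  M(u, v) = r_uv · N̂ = 0,
  N(u, v) = r_vv · N̂ = 3*sqrt(10)*u^2/(10*Abs(u)).
Evaluating at (u, v) = (2, -4*pi/5):
  L = 0, M = 0, N = 3*sqrt(10)/5.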